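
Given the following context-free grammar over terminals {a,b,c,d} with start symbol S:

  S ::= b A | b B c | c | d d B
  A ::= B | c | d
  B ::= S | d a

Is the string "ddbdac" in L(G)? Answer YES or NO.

CNF form of G:
  S -> T0 A | T0 X8 | T2 X9 | c
  A -> T0 A | T0 X4 | T2 T3 | T2 X5 | c | d
  B -> T0 A | T0 X6 | T2 T3 | T2 X7 | c
  T0 -> b
  T1 -> c
  T2 -> d
  T3 -> a
  X4 -> B T1
  X5 -> T2 B
  X6 -> B T1
  X7 -> T2 B
  X8 -> B T1
  X9 -> T2 B

Fill CYK table bottom-up:
  [0..0]={A,T2}  "d"  orig:{A}
  [1..1]={A,T2}  "d"  orig:{A}
  [2..2]={T0}  "b"  orig:{}
  [3..3]={A,T2}  "d"  orig:{A}
  [4..4]={T3}  "a"  orig:{}
  [5..5]={A,B,S,T1}  "c"  orig:{A,B,S}
  [0..1]=∅  "dd"
  [1..2]=∅  "db"
  [2..3]={A,B,S}  "bd"
  [3..4]={A,B}  "da"
  [4..5]=∅  "ac"
  [0..2]=∅  "ddb"
  [1..3]={X5,X7,X9}  "dbd"  orig:{}
  [2..4]={A,B,S}  "bda"
  [3..5]={X4,X6,X8}  "dac"  orig:{}
  [0..3]={A,B,S}  "ddbd"
  [1..4]={X5,X7,X9}  "dbda"  orig:{}
  [2..5]={A,B,S,X4,X6,X8}  "bdac"  orig:{A,B,S}
  [0..4]={A,B,S}  "ddbda"
  [1..5]={X5,X7,X9}  "dbdac"  orig:{}
  [0..5]={A,B,S,X4,X6,X8}  "ddbdac"  orig:{A,B,S}

S ∈ T[0,5] ⇒ YES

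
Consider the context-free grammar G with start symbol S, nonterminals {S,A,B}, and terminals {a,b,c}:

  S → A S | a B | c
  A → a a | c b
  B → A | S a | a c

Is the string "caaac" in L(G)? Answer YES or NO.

CNF form of G:
  S -> A S | T0 B | c
  A -> T0 T0 | T1 T2
  B -> S T0 | T0 T0 | T0 T1 | T1 T2
  T0 -> a
  T1 -> c
  T2 -> b

Fill CYK table bottom-up:
  T[0,0] 'c' = {S,T1}  orig:{S}
  T[1,1] 'a' = {T0}  orig:{}
  T[2,2] 'a' = {T0}  orig:{}
  T[3,3] 'a' = {T0}  orig:{}
  T[4,4] 'c' = {S,T1}  orig:{S}
  T[0,1] 'ca' = {B}
  T[1,2] 'aa' = {A,B}
  T[2,3] 'aa' = {A,B}
  T[3,4] 'ac' = {B}
  T[0,2] 'caa' = ∅
  T[1,3] 'aaa' = {S}
  T[2,4] 'aac' = {S}
  T[0,3] 'caaa' = ∅
  T[1,4] 'aaac' = ∅
  T[0,4] 'caaac' = ∅

S ∉ T[0,4] ⇒ NO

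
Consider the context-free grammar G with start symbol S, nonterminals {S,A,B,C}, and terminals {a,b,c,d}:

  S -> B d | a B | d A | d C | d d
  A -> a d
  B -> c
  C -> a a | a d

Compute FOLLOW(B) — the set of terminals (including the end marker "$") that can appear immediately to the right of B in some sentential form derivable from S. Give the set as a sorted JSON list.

FIRST iteration:
iter 1:
  A via A→a d: +{a}
  B via B→c: +{c}
  C via C→a a: +{a}
  S via S→B d: +{c}
  S via S→a B: +{a}
  S via S→d A: +{d}
  FIRST[S]={a,c,d}  FIRST[A]={a}  FIRST[B]={c}  FIRST[C]={a}
iter 2: (stable)
  FIRST[S]={a,c,d}  FIRST[A]={a}  FIRST[B]={c}  FIRST[C]={a}

FOLLOW iteration:
initialize: $ ∈ FOLLOW(S)
pass 1:
  S→B d: FOLLOW(B) ⊇ FIRST(d) = {d}; new: +{d}
  S→a B: FOLLOW(B) ⊇ FOLLOW(S) ⊇ {$}; new: +{$}
  S→d A: FOLLOW(A) ⊇ FOLLOW(S) ⊇ {$}; new: +{$}
  S→d C: FOLLOW(C) ⊇ FOLLOW(S) ⊇ {$}; new: +{$}
  FOLLOW(S)={$}  FOLLOW(A)={$}  FOLLOW(B)={$,d}  FOLLOW(C)={$}
pass 2: (stable)
  FOLLOW(S)={$}  FOLLOW(A)={$}  FOLLOW(B)={$,d}  FOLLOW(C)={$}

FOLLOW(B) = ["$", "d"]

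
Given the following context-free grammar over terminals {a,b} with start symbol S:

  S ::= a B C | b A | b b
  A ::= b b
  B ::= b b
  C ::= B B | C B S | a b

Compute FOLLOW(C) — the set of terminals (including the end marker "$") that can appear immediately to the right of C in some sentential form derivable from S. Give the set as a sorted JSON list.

FIRST iteration:
iter 1:
  A via A→b b: +{b}
  B via B→b b: +{b}
  C via C→B B: +{b}
  C via C→a b: +{a}
  S via S→a B C: +{a}
  S via S→b A: +{b}
  S: {a,b}  A: {b}  B: {b}  C: {a,b}
iter 2: done
  S: {a,b}  A: {b}  B: {b}  C: {a,b}

FOLLOW sets:
seed FOLLOW(S) with $
pass 1:
  C→B B: FOLLOW(B) ⊇ FIRST(B) = {b}; new: +{b}
  C→C B S: FOLLOW(C) ⊇ FIRST(B) = {b}; new: +{b}
  C→C B S: FOLLOW(B) ⊇ FIRST(S) = {a,b}; new: +{a}
  C→C B S: FOLLOW(S) ⊇ FOLLOW(C) ⊇ {b}; new: +{b}
  S→a B C: FOLLOW(C) ⊇ FOLLOW(S) ⊇ {$,b}; new: +{$}
  S→b A: FOLLOW(A) ⊇ FOLLOW(S) ⊇ {$,b}; new: +{$,b}
  FOLLOW[S]={$,b}  FOLLOW[A]={$,b}  FOLLOW[B]={a,b}  FOLLOW[C]={$,b}
pass 2:
  C→B B: FOLLOW(B) ⊇ FOLLOW(C) ⊇ {$,b}; new: +{$}
  FOLLOW[S]={$,b}  FOLLOW[A]={$,b}  FOLLOW[B]={$,a,b}  FOLLOW[C]={$,b}
pass 3: — fixpoint
  FOLLOW[S]={$,b}  FOLLOW[A]={$,b}  FOLLOW[B]={$,a,b}  FOLLOW[C]={$,b}

FOLLOW(C) = ["$", "b"]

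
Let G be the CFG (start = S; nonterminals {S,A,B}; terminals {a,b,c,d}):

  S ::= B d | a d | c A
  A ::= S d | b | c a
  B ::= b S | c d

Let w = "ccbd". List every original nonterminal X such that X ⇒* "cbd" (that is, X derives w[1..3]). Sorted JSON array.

Convert to CNF:
  S -> B T0 | T1 A | T2 T0
  A -> S T0 | T1 T2 | b
  B -> T1 T0 | T3 S
  T0 -> d
  T1 -> c
  T2 -> a
  T3 -> b

CYK fill, restricted to cells inside w[1..3]:
  [1..1]={T1}  "c"  orig:{}
  [2..2]={A,T3}  "b"  orig:{A}
  [3..3]={T0}  "d"  orig:{}
  [1..2]={S}  "cb"
  [2..3]=∅  "bd"
  [1..3]={A}  "cbd"

Original NTs in T[1,3] deriving "cbd": ["A"]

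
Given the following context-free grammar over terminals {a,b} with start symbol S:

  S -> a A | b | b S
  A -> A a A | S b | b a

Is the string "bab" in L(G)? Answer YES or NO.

Convert to CNF:
  S -> T0 A | T1 S | b
  A -> A X2 | S T1 | T1 T0
  T0 -> a
  T1 -> b
  X2 -> T0 A

Fill CYK table bottom-up:
  cell(0,0) b: {S,T1}  orig:{S}
  cell(1,1) a: {T0}  orig:{}
  cell(2,2) b: {S,T1}  orig:{S}
  cell(0,1) ba: {A}
  cell(1,2) ab: ∅
  cell(0,2) bab: ∅

S ∉ T[0,2] ⇒ NO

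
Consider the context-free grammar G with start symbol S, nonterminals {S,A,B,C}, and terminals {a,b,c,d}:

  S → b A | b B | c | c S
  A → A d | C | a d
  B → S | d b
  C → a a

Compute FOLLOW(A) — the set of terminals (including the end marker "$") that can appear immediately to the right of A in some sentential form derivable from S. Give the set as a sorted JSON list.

FIRST iteration:
round 1:
  A via A→a d: +{a}
  B via B→d b: +{d}
  C via C→a a: +{a}
  S via S→b A: +{b}
  S via S→c: +{c}
  S: {b,c}  A: {a}  B: {d}  C: {a}
round 2:
  B via B→S: +{b,c}
  S: {b,c}  A: {a}  B: {b,c,d}  C: {a}
round 3: (stable)
  S: {b,c}  A: {a}  B: {b,c,d}  C: {a}

Compute FOLLOW by fixpoint:
FOLLOW(S) := {$}
[1]
  A→A d: FOLLOW(A) ⊇ FIRST(d) = {d}; new: +{d}
  A→C: FOLLOW(C) ⊇ FOLLOW(A) ⊇ {d}; new: +{d}
  S→b A: FOLLOW(A) ⊇ FOLLOW(S) ⊇ {$}; new: +{$}
  S→b B: FOLLOW(B) ⊇ FOLLOW(S) ⊇ {$}; new: +{$}
  S: {$}  A: {$,d}  B: {$}  C: {d}
[2]
  A→C: FOLLOW(C) ⊇ FOLLOW(A) ⊇ {$,d}; new: +{$}
  S: {$}  A: {$,d}  B: {$}  C: {$,d}
[3] done
  S: {$}  A: {$,d}  B: {$}  C: {$,d}

FOLLOW(A) = ["$", "d"]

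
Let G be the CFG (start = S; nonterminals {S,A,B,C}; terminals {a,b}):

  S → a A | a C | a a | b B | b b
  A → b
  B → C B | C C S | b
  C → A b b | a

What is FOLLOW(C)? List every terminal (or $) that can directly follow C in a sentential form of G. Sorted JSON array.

FIRST iteration:
iter 1:
  A via A→b: +{b}
  B via B→b: +{b}
  C via C→A b b: +{b}
  C via C→a: +{a}
  S via S→a A: +{a}
  S via S→b B: +{b}
  FIRST[S]={a,b}  FIRST[A]={b}  FIRST[B]={b}  FIRST[C]={a,b}
iter 2:
  B via B→C B: +{a}
  FIRST[S]={a,b}  FIRST[A]={b}  FIRST[B]={a,b}  FIRST[C]={a,b}
iter 3: — fixpoint
  FIRST[S]={a,b}  FIRST[A]={b}  FIRST[B]={a,b}  FIRST[C]={a,b}

Compute FOLLOW by fixpoint:
initialize: $ ∈ FOLLOW(S)
pass 1:
  B→C B: FOLLOW(C) ⊇ FIRST(B) = {a,b}; new: +{a,b}
  C→A b b: FOLLOW(A) ⊇ FIRST(b) = {b}; new: +{b}
  S→a A: FOLLOW(A) ⊇ FOLLOW(S) ⊇ {$}; new: +{$}
  S→a C: FOLLOW(C) ⊇ FOLLOW(S) ⊇ {$}; new: +{$}
  S→b B: FOLLOW(B) ⊇ FOLLOW(S) ⊇ {$}; new: +{$}
  FOLLOW[S]={$}  FOLLOW[A]={$,b}  FOLLOW[B]={$}  FOLLOW[C]={$,a,b}
pass 2: done
  FOLLOW[S]={$}  FOLLOW[A]={$,b}  FOLLOW[B]={$}  FOLLOW[C]={$,a,b}

FOLLOW(C) = ["$", "a", "b"]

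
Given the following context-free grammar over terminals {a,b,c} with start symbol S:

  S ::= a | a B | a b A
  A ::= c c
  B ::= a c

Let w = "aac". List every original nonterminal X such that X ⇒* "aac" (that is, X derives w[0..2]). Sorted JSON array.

CNF form of G:
  S -> T1 B | T1 X3 | a
  A -> T0 T0
  B -> T1 T0
  T0 -> c
  T1 -> a
  T2 -> b
  X3 -> T2 A

CYK table (by increasing span), restricted to cells inside w[0..2]:
  [0..0]={S,T1}  "a"  orig:{S}
  [1..1]={S,T1}  "a"  orig:{S}
  [2..2]={T0}  "c"  orig:{}
  [0..1]=∅  "aa"
  [1..2]={B}  "ac"
  [0..2]={S}  "aac"

Original NTs in T[0,2] deriving "aac": ["S"]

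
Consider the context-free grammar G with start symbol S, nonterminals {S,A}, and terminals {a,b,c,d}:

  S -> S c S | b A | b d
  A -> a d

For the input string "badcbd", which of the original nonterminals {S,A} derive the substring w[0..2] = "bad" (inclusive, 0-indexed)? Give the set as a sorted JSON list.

Convert to CNF:
  S -> S X4 | T3 A | T3 T1
  A -> T0 T1
  T0 -> a
  T1 -> d
  T2 -> c
  T3 -> b
  X4 -> T2 S

CYK fill (cells [i..j] with 0 ≤ i ≤ j ≤ 2 only):
  T[0,0] 'b' = {T3}  orig:{}
  T[1,1] 'a' = {T0}  orig:{}
  T[2,2] 'd' = {T1}  orig:{}
  T[0,1] 'ba' = ∅
  T[1,2] 'ad' = {A}
  T[0,2] 'bad' = {S}

Original NTs in T[0,2] deriving "bad": ["S"]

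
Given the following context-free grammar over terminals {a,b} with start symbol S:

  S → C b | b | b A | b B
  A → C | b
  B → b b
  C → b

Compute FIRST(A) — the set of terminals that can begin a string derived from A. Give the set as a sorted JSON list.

FIRST sets, iterate to fixpoint:
iter 1:
  A via A→b: +{b}
  B via B→b b: +{b}
  C via C→b: +{b}
  S via S→C b: +{b}
  S: {b}  A: {b}  B: {b}  C: {b}
iter 2: (stable)
  S: {b}  A: {b}  B: {b}  C: {b}

FIRST(A) = ["b"]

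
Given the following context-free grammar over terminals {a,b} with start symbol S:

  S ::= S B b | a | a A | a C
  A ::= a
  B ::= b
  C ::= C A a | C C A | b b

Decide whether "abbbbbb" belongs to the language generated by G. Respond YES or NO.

CNF form of G:
  S -> S X4 | T0 A | T0 C | a
  A -> a
  B -> b
  C -> C X2 | C X3 | T1 T1
  T0 -> a
  T1 -> b
  X2 -> A T0
  X3 -> C A
  X4 -> B T1

CYK fill:
  T[0,0] 'a' = {A,S,T0}  orig:{A,S}
  T[1,1] 'b' = {B,T1}  orig:{B}
  T[2,2] 'b' = {B,T1}  orig:{B}
  T[3,3] 'b' = {B,T1}  orig:{B}
  T[4,4] 'b' = {B,T1}  orig:{B}
  T[5,5] 'b' = {B,T1}  orig:{B}
  T[6,6] 'b' = {B,T1}  orig:{B}
  T[0,1] 'ab' = ∅
  T[1,2] 'bb' = {C,X4}  orig:{C}
  T[2,3] 'bb' = {C,X4}  orig:{C}
  T[3,4] 'bb' = {C,X4}  orig:{C}
  T[4,5] 'bb' = {C,X4}  orig:{C}
  T[5,6] 'bb' = {C,X4}  orig:{C}
  T[0,2] 'abb' = {S}
  T[1,3] 'bbb' = ∅
  T[2,4] 'bbb' = ∅
  T[3,5] 'bbb' = ∅
  T[4,6] 'bbb' = ∅
  T[0,3] 'abbb' = ∅
  T[1,4] 'bbbb' = ∅
  T[2,5] 'bbbb' = ∅
  T[3,6] 'bbbb' = ∅
  T[0,4] 'abbbb' = {S}
  T[1,5] 'bbbbb' = ∅
  T[2,6] 'bbbbb' = ∅
  T[0,5] 'abbbbb' = ∅
  T[1,6] 'bbbbbb' = ∅
  T[0,6] 'abbbbbb' = {S}

S ∈ T[0,6] ⇒ YES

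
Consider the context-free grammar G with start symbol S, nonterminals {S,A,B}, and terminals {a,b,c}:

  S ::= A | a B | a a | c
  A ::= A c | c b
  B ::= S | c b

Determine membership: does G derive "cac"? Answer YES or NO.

CNF form of G:
  S -> A T0 | T0 T1 | T2 B | T2 T2 | c
  A -> A T0 | T0 T1
  B -> A T0 | T0 T1 | T2 B | T2 T2 | c
  T0 -> c
  T1 -> b
  T2 -> a

Fill CYK table bottom-up:
  [0..0]={B,S,T0}  "c"  orig:{B,S}
  [1..1]={T2}  "a"  orig:{}
  [2..2]={B,S,T0}  "c"  orig:{B,S}
  [0..1]=∅  "ca"
  [1..2]={B,S}  "ac"
  [0..2]=∅  "cac"

S ∉ T[0,2] ⇒ NO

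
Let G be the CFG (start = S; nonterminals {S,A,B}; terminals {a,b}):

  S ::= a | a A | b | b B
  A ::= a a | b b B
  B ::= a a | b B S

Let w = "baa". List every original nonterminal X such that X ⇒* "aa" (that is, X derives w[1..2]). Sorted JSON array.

CNF form of G:
  S -> T0 A | T1 B | a | b
  A -> T0 T0 | T1 X2
  B -> T0 T0 | T1 X3
  T0 -> a
  T1 -> b
  X2 -> T1 B
  X3 -> B S

CYK fill (cells [i..j] with 1 ≤ i ≤ j ≤ 2 only):
  [1..1]={S,T0}  "a"  orig:{S}
  [2..2]={S,T0}  "a"  orig:{S}
  [1..2]={A,B}  "aa"

Original NTs in T[1,2] deriving "aa": ["A", "B"]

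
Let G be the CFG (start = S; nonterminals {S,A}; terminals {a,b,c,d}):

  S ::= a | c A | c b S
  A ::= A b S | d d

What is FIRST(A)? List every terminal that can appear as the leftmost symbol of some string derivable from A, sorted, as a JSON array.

FIRST sets, iterate to fixpoint:
iter 1:
  A via A→d d: +{d}
  S via S→a: +{a}
  S via S→c A: +{c}
  FIRST[S]={a,c}  FIRST[A]={d}
iter 2: (no change)
  FIRST[S]={a,c}  FIRST[A]={d}

FIRST(A) = ["d"]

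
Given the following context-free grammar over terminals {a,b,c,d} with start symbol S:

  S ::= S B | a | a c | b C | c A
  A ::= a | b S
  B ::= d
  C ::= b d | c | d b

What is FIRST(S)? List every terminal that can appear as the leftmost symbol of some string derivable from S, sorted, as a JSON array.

FIRST sets, iterate to fixpoint:
pass 1:
  A via A→a: +{a}
  A via A→b S: +{b}
  B via B→d: +{d}
  C via C→b d: +{b}
  C via C→c: +{c}
  C via C→d b: +{d}
  S via S→a: +{a}
  S via S→b C: +{b}
  S via S→c A: +{c}
  FIRST(S)={a,b,c}  FIRST(A)={a,b}  FIRST(B)={d}  FIRST(C)={b,c,d}
pass 2: (no change)
  FIRST(S)={a,b,c}  FIRST(A)={a,b}  FIRST(B)={d}  FIRST(C)={b,c,d}

FIRST(S) = ["a", "b", "c"]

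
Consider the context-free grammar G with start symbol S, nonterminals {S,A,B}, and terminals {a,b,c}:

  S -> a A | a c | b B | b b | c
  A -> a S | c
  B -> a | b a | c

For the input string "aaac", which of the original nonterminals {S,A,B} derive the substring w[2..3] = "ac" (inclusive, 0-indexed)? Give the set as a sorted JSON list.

Convert to CNF:
  S -> T0 A | T0 T2 | T1 B | T1 T1 | c
  A -> T0 S | c
  B -> T1 T0 | a | c
  T0 -> a
  T1 -> b
  T2 -> c

Fill CYK table bottom-up (cells [i..j] with 2 ≤ i ≤ j ≤ 3 only):
  cell(2,2) a: {B,T0}  orig:{B}
  cell(3,3) c: {A,B,S,T2}  orig:{A,B,S}
  cell(2,3) ac: {A,S}

Original NTs in T[2,3] deriving "ac": ["A", "S"]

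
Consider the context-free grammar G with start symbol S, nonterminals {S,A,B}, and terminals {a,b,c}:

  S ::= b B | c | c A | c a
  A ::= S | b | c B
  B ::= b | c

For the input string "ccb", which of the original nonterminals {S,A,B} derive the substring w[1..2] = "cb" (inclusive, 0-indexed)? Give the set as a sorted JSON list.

Convert to CNF:
  S -> T0 B | T1 A | T1 T2 | c
  A -> T0 B | T1 A | T1 B | T1 T2 | b | c
  B -> b | c
  T0 -> b
  T1 -> c
  T2 -> a

CYK table (by increasing span), restricted to cells inside w[1..2]:
  [1..1]={A,B,S,T1}  "c"  orig:{A,B,S}
  [2..2]={A,B,T0}  "b"  orig:{A,B}
  [1..2]={A,S}  "cb"

Original NTs in T[1,2] deriving "cb": ["A", "S"]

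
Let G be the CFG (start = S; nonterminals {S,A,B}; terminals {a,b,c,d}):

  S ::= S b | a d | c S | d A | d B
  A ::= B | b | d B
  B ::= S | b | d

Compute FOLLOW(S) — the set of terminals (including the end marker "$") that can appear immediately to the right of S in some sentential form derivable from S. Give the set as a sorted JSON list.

FIRST iteration:
iter 1:
  A via A→b: +{b}
  A via A→d B: +{d}
  B via B→b: +{b}
  B via B→d: +{d}
  S via S→a d: +{a}
  S via S→c S: +{c}
  S via S→d A: +{d}
  S: {a,c,d}  A: {b,d}  B: {b,d}
iter 2:
  B via B→S: +{a,c}
  S: {a,c,d}  A: {b,d}  B: {a,b,c,d}
iter 3:
  A via A→B: +{a,c}
  S: {a,c,d}  A: {a,b,c,d}  B: {a,b,c,d}
iter 4: (stable)
  S: {a,c,d}  A: {a,b,c,d}  B: {a,b,c,d}

FOLLOW iteration:
seed FOLLOW(S) with $
round 1:
  S→S b: FOLLOW(S) ⊇ FIRST(b) = {b}; new: +{b}
  S→d A: FOLLOW(A) ⊇ FOLLOW(S) ⊇ {$,b}; new: +{$,b}
  S→d B: FOLLOW(B) ⊇ FOLLOW(S) ⊇ {$,b}; new: +{$,b}
  FOLLOW(S)={$,b}  FOLLOW(A)={$,b}  FOLLOW(B)={$,b}
round 2: done
  FOLLOW(S)={$,b}  FOLLOW(A)={$,b}  FOLLOW(B)={$,b}

FOLLOW(S) = ["$", "b"]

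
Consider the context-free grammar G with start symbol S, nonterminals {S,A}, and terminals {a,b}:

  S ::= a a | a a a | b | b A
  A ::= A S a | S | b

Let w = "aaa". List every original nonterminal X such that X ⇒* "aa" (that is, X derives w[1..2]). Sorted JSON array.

Convert to CNF:
  S -> T0 T0 | T0 X4 | T1 A | b
  A -> A X2 | T0 T0 | T0 X3 | T1 A | b
  T0 -> a
  T1 -> b
  X2 -> S T0
  X3 -> T0 T0
  X4 -> T0 T0

Fill CYK table bottom-up, restricted to cells inside w[1..2]:
  T[1,1] 'a' = {T0}  orig:{}
  T[2,2] 'a' = {T0}  orig:{}
  T[1,2] 'aa' = {A,S,X3,X4}  orig:{A,S}

Original NTs in T[1,2] deriving "aa": ["A", "S"]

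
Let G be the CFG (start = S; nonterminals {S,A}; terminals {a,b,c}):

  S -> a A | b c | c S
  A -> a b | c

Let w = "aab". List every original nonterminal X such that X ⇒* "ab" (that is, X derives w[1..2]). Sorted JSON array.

Convert to CNF:
  S -> T0 A | T1 T2 | T2 S
  A -> T0 T1 | c
  T0 -> a
  T1 -> b
  T2 -> c

Fill CYK table bottom-up, restricted to cells inside w[1..2]:
  cell(1,1) a: {T0}  orig:{}
  cell(2,2) b: {T1}  orig:{}
  cell(1,2) ab: {A}

Original NTs in T[1,2] deriving "ab": ["A"]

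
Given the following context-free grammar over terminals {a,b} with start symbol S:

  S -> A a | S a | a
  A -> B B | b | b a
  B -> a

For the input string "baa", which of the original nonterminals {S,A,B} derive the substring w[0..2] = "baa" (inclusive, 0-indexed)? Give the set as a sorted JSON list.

Convert to CNF:
  S -> A T1 | S T1 | a
  A -> B B | T0 T1 | b
  B -> a
  T0 -> b
  T1 -> a

Fill CYK table bottom-up (cells [i..j] with 0 ≤ i ≤ j ≤ 2 only):
  [0..0]={A,T0}  "b"  orig:{A}
  [1..1]={B,S,T1}  "a"  orig:{B,S}
  [2..2]={B,S,T1}  "a"  orig:{B,S}
  [0..1]={A,S}  "ba"
  [1..2]={A,S}  "aa"
  [0..2]={S}  "baa"

Original NTs in T[0,2] deriving "baa": ["S"]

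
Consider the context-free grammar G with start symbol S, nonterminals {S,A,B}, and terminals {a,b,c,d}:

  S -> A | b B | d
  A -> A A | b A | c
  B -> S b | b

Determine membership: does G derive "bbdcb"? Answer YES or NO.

CNF form of G:
  S -> A A | T0 A | T0 B | c | d
  A -> A A | T0 A | c
  B -> S T0 | b
  T0 -> b

CYK table (by increasing span):
  cell(0,0) b: {B,T0}  orig:{B}
  cell(1,1) b: {B,T0}  orig:{B}
  cell(2,2) d: {S}
  cell(3,3) c: {A,S}
  cell(4,4) b: {B,T0}  orig:{B}
  cell(0,1) bb: {S}
  cell(1,2) bd: ∅
  cell(2,3) dc: ∅
  cell(3,4) cb: {B}
  cell(0,2) bbd: ∅
  cell(1,3) bdc: ∅
  cell(2,4) dcb: ∅
  cell(0,3) bbdc: ∅
  cell(1,4) bdcb: ∅
  cell(0,4) bbdcb: ∅

S ∉ T[0,4] ⇒ NO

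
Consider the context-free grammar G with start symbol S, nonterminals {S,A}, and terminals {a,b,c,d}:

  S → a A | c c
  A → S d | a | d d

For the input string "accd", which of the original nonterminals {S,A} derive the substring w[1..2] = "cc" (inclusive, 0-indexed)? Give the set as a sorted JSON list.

CNF form of G:
  S -> T1 A | T2 T2
  A -> S T0 | T0 T0 | a
  T0 -> d
  T1 -> a
  T2 -> c

CYK fill (cells [i..j] with 1 ≤ i ≤ j ≤ 2 only):
  cell(1,1) c: {T2}  orig:{}
  cell(2,2) c: {T2}  orig:{}
  cell(1,2) cc: {S}

Original NTs in T[1,2] deriving "cc": ["S"]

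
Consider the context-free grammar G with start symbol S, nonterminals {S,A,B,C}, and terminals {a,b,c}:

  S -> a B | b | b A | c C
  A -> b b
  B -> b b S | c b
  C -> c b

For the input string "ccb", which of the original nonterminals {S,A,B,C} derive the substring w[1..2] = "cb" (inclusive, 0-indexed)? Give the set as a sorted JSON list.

Convert to CNF:
  S -> T0 A | T1 C | T2 B | b
  A -> T0 T0
  B -> T0 X3 | T1 T0
  C -> T1 T0
  T0 -> b
  T1 -> c
  T2 -> a
  X3 -> T0 S

CYK fill — only the sub-triangle for w[1..2]:
  T[1,1] 'c' = {T1}  orig:{}
  T[2,2] 'b' = {S,T0}  orig:{S}
  T[1,2] 'cb' = {B,C}

Original NTs in T[1,2] deriving "cb": ["B", "C"]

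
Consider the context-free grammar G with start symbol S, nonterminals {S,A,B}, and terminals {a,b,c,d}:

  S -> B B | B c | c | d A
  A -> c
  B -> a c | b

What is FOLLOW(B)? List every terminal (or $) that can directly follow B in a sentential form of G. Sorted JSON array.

FIRST sets, iterate to fixpoint:
iter 1:
  A via A→c: +{c}
  B via B→a c: +{a}
  B via B→b: +{b}
  S via S→B B: +{a,b}
  S via S→c: +{c}
  S via S→d A: +{d}
  FIRST[S]={a,b,c,d}  FIRST[A]={c}  FIRST[B]={a,b}
iter 2: (no change)
  FIRST[S]={a,b,c,d}  FIRST[A]={c}  FIRST[B]={a,b}

Compute FOLLOW by fixpoint:
initialize: $ ∈ FOLLOW(S)
[1]
  S→B B: FOLLOW(B) ⊇ FIRST(B) = {a,b}; new: +{a,b}
  S→B B: FOLLOW(B) ⊇ FOLLOW(S) ⊇ {$}; new: +{$}
  S→B c: FOLLOW(B) ⊇ FIRST(c) = {c}; new: +{c}
  S→d A: FOLLOW(A) ⊇ FOLLOW(S) ⊇ {$}; new: +{$}
  S: {$}  A: {$}  B: {$,a,b,c}
[2] (stable)
  S: {$}  A: {$}  B: {$,a,b,c}

FOLLOW(B) = ["$", "a", "b", "c"]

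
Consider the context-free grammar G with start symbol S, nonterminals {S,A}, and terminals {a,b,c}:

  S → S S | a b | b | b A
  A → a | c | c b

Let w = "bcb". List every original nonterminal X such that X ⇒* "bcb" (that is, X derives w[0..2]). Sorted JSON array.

Convert to CNF:
  S -> S S | T1 A | T2 T1 | b
  A -> T0 T1 | a | c
  T0 -> c
  T1 -> b
  T2 -> a

CYK fill (cells [i..j] with 0 ≤ i ≤ j ≤ 2 only):
  cell(0,0) b: {S,T1}  orig:{S}
  cell(1,1) c: {A,T0}  orig:{A}
  cell(2,2) b: {S,T1}  orig:{S}
  cell(0,1) bc: {S}
  cell(1,2) cb: {A}
  cell(0,2) bcb: {S}

Original NTs in T[0,2] deriving "bcb": ["S"]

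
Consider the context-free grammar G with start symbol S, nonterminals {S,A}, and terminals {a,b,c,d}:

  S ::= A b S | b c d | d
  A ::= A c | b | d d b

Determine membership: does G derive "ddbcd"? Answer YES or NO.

Convert to CNF:
  S -> A X4 | T2 X5 | d
  A -> A T0 | T1 X3 | b
  T0 -> c
  T1 -> d
  T2 -> b
  X3 -> T1 T2
  X4 -> T2 S
  X5 -> T0 T1

Fill CYK table bottom-up:
  cell(0,0) d: {S,T1}  orig:{S}
  cell(1,1) d: {S,T1}  orig:{S}
  cell(2,2) b: {A,T2}  orig:{A}
  cell(3,3) c: {T0}  orig:{}
  cell(4,4) d: {S,T1}  orig:{S}
  cell(0,1) dd: ∅
  cell(1,2) db: {X3}  orig:{}
  cell(2,3) bc: {A}
  cell(3,4) cd: {X5}  orig:{}
  cell(0,2) ddb: {A}
  cell(1,3) dbc: ∅
  cell(2,4) bcd: {S}
  cell(0,3) ddbc: {A}
  cell(1,4) dbcd: ∅
  cell(0,4) ddbcd: ∅

S ∉ T[0,4] ⇒ NO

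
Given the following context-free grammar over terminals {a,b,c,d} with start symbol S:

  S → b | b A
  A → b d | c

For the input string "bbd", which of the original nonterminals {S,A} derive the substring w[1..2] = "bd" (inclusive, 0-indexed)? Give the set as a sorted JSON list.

Convert to CNF:
  S -> T0 A | b
  A -> T0 T1 | c
  T0 -> b
  T1 -> d

CYK table (by increasing span) — only the sub-triangle for w[1..2]:
  cell(1,1) b: {S,T0}  orig:{S}
  cell(2,2) d: {T1}  orig:{}
  cell(1,2) bd: {A}

Original NTs in T[1,2] deriving "bd": ["A"]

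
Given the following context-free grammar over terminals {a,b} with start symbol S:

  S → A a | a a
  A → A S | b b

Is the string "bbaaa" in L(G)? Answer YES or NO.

CNF form of G:
  S -> A T1 | T1 T1
  A -> A S | T0 T0
  T0 -> b
  T1 -> a

Fill CYK table bottom-up:
  cell(0,0) b: {T0}  orig:{}
  cell(1,1) b: {T0}  orig:{}
  cell(2,2) a: {T1}  orig:{}
  cell(3,3) a: {T1}  orig:{}
  cell(4,4) a: {T1}  orig:{}
  cell(0,1) bb: {A}
  cell(1,2) ba: ∅
  cell(2,3) aa: {S}
  cell(3,4) aa: {S}
  cell(0,2) bba: {S}
  cell(1,3) baa: ∅
  cell(2,4) aaa: ∅
  cell(0,3) bbaa: {A}
  cell(1,4) baaa: ∅
  cell(0,4) bbaaa: {S}

S ∈ T[0,4] ⇒ YES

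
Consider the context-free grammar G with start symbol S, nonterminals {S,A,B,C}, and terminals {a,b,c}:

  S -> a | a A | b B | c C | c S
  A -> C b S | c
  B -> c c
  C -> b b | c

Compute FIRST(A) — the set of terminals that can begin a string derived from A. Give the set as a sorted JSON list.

Compute FIRST by fixpoint:
pass 1:
  A via A→c: +{c}
  B via B→c c: +{c}
  C via C→b b: +{b}
  C via C→c: +{c}
  S via S→a: +{a}
  S via S→b B: +{b}
  S via S→c C: +{c}
  S: {a,b,c}  A: {c}  B: {c}  C: {b,c}
pass 2:
  A via A→C b S: +{b}
  S: {a,b,c}  A: {b,c}  B: {c}  C: {b,c}
pass 3: (no change)
  S: {a,b,c}  A: {b,c}  B: {c}  C: {b,c}

FIRST(A) = ["b", "c"]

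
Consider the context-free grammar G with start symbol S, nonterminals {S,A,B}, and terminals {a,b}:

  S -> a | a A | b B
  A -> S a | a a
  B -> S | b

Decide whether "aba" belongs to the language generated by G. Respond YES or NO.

Convert to CNF:
  S -> T0 A | T1 B | a
  A -> S T0 | T0 T0
  B -> T0 A | T1 B | a | b
  T0 -> a
  T1 -> b

CYK table (by increasing span):
  T[0,0] 'a' = {B,S,T0}  orig:{B,S}
  T[1,1] 'b' = {B,T1}  orig:{B}
  T[2,2] 'a' = {B,S,T0}  orig:{B,S}
  T[0,1] 'ab' = ∅
  T[1,2] 'ba' = {B,S}
  T[0,2] 'aba' = ∅

S ∉ T[0,2] ⇒ NO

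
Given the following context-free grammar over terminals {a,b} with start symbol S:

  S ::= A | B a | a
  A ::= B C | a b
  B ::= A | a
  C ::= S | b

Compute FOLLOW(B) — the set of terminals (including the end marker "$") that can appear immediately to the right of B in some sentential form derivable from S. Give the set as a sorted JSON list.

Compute FIRST by fixpoint:
round 1:
  A via A→a b: +{a}
  B via B→A: +{a}
  C via C→b: +{b}
  S via S→A: +{a}
  FIRST[S]={a}  FIRST[A]={a}  FIRST[B]={a}  FIRST[C]={b}
round 2:
  C via C→S: +{a}
  FIRST[S]={a}  FIRST[A]={a}  FIRST[B]={a}  FIRST[C]={a,b}
round 3: (stable)
  FIRST[S]={a}  FIRST[A]={a}  FIRST[B]={a}  FIRST[C]={a,b}

Compute FOLLOW by fixpoint:
initialize: $ ∈ FOLLOW(S)
[1]
  A→B C: FOLLOW(B) ⊇ FIRST(C) = {a,b}; new: +{a,b}
  B→A: FOLLOW(A) ⊇ FOLLOW(B) ⊇ {a,b}; new: +{a,b}
  S→A: FOLLOW(A) ⊇ FOLLOW(S) ⊇ {$}; new: +{$}
  S: {$}  A: {$,a,b}  B: {a,b}  C: {}
[2]
  A→B C: FOLLOW(C) ⊇ FOLLOW(A) ⊇ {$,a,b}; new: +{$,a,b}
  C→S: FOLLOW(S) ⊇ FOLLOW(C) ⊇ {$,a,b}; new: +{a,b}
  S: {$,a,b}  A: {$,a,b}  B: {a,b}  C: {$,a,b}
[3] (stable)
  S: {$,a,b}  A: {$,a,b}  B: {a,b}  C: {$,a,b}

FOLLOW(B) = ["a", "b"]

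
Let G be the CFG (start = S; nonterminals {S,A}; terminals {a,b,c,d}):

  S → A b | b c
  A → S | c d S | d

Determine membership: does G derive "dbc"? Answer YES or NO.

Convert to CNF:
  S -> A T0 | T0 T1
  A -> A T0 | T0 T1 | T1 X3 | d
  T0 -> b
  T1 -> c
  T2 -> d
  X3 -> T2 S

CYK table (by increasing span):
  T[0,0] 'd' = {A,T2}  orig:{A}
  T[1,1] 'b' = {T0}  orig:{}
  T[2,2] 'c' = {T1}  orig:{}
  T[0,1] 'db' = {A,S}
  T[1,2] 'bc' = {A,S}
  T[0,2] 'dbc' = {X3}  orig:{}

S ∉ T[0,2] ⇒ NO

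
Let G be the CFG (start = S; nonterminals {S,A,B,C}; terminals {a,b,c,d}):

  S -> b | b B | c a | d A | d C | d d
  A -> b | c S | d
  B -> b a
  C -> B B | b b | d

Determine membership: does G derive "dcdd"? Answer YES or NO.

CNF form of G:
  S -> T0 T2 | T1 B | T3 A | T3 C | T3 T3 | b
  A -> T0 S | b | d
  B -> T1 T2
  C -> B B | T1 T1 | d
  T0 -> c
  T1 -> b
  T2 -> a
  T3 -> d

CYK table (by increasing span):
  cell(0,0) d: {A,C,T3}  orig:{A,C}
  cell(1,1) c: {T0}  orig:{}
  cell(2,2) d: {A,C,T3}  orig:{A,C}
  cell(3,3) d: {A,C,T3}  orig:{A,C}
  cell(0,1) dc: ∅
  cell(1,2) cd: ∅
  cell(2,3) dd: {S}
  cell(0,2) dcd: ∅
  cell(1,3) cdd: {A}
  cell(0,3) dcdd: {S}

S ∈ T[0,3] ⇒ YES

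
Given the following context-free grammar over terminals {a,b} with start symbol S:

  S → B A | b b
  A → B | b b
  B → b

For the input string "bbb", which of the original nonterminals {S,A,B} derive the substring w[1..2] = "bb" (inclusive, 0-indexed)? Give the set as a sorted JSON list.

Convert to CNF:
  S -> B A | T0 T0
  A -> T0 T0 | b
  B -> b
  T0 -> b

CYK fill, restricted to cells inside w[1..2]:
  cell(1,1) b: {A,B,T0}  orig:{A,B}
  cell(2,2) b: {A,B,T0}  orig:{A,B}
  cell(1,2) bb: {A,S}

Original NTs in T[1,2] deriving "bb": ["A", "S"]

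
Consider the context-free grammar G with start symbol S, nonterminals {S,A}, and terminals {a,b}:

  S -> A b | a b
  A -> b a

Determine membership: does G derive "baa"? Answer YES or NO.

Convert to CNF:
  S -> A T0 | T1 T0
  A -> T0 T1
  T0 -> b
  T1 -> a

Fill CYK table bottom-up:
  [0..0]={T0}  "b"  orig:{}
  [1..1]={T1}  "a"  orig:{}
  [2..2]={T1}  "a"  orig:{}
  [0..1]={A}  "ba"
  [1..2]=∅  "aa"
  [0..2]=∅  "baa"

S ∉ T[0,2] ⇒ NO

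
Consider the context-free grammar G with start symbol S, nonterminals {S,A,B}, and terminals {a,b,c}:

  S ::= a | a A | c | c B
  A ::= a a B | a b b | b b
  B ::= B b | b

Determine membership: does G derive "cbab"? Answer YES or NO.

Convert to CNF:
  S -> T0 A | T2 B | a | c
  A -> T0 X3 | T0 X4 | T1 T1
  B -> B T1 | b
  T0 -> a
  T1 -> b
  T2 -> c
  X3 -> T0 B
  X4 -> T1 T1

CYK fill:
  cell(0,0) c: {S,T2}  orig:{S}
  cell(1,1) b: {B,T1}  orig:{B}
  cell(2,2) a: {S,T0}  orig:{S}
  cell(3,3) b: {B,T1}  orig:{B}
  cell(0,1) cb: {S}
  cell(1,2) ba: ∅
  cell(2,3) ab: {X3}  orig:{}
  cell(0,2) cba: ∅
  cell(1,3) bab: ∅
  cell(0,3) cbab: ∅

S ∉ T[0,3] ⇒ NO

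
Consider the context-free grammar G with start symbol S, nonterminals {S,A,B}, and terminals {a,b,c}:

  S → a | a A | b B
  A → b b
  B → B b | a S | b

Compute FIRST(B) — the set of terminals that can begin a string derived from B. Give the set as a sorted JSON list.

FIRST sets, iterate to fixpoint:
pass 1:
  A via A→b b: +{b}
  B via B→a S: +{a}
  B via B→b: +{b}
  S via S→a: +{a}
  S via S→b B: +{b}
  FIRST(S)={a,b}  FIRST(A)={b}  FIRST(B)={a,b}
pass 2: (no change)
  FIRST(S)={a,b}  FIRST(A)={b}  FIRST(B)={a,b}

FIRST(B) = ["a", "b"]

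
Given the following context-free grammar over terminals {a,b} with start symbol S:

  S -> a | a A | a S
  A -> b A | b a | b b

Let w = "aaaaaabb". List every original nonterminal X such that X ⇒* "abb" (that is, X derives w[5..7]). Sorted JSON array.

Convert to CNF:
  S -> T1 A | T1 S | a
  A -> T0 A | T0 T0 | T0 T1
  T0 -> b
  T1 -> a

CYK table (by increasing span) — only the sub-triangle for w[5..7]:
  cell(5,5) a: {S,T1}  orig:{S}
  cell(6,6) b: {T0}  orig:{}
  cell(7,7) b: {T0}  orig:{}
  cell(5,6) ab: ∅
  cell(6,7) bb: {A}
  cell(5,7) abb: {S}

Original NTs in T[5,7] deriving "abb": ["S"]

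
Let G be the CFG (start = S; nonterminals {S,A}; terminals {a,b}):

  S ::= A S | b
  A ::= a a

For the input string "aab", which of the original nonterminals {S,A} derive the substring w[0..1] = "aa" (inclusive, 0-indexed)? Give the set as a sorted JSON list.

CNF form of G:
  S -> A S | b
  A -> T0 T0
  T0 -> a

Fill CYK table bottom-up, restricted to cells inside w[0..1]:
  T[0,0] 'a' = {T0}  orig:{}
  T[1,1] 'a' = {T0}  orig:{}
  T[0,1] 'aa' = {A}

Original NTs in T[0,1] deriving "aa": ["A"]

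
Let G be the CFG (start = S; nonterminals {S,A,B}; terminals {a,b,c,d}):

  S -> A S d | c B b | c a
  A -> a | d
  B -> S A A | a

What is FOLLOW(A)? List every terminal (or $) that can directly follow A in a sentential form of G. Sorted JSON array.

FIRST sets, iterate to fixpoint:
iter 1:
  A via A→a: +{a}
  A via A→d: +{d}
  B via B→a: +{a}
  S via S→A S d: +{a,d}
  S via S→c B b: +{c}
  FIRST[S]={a,c,d}  FIRST[A]={a,d}  FIRST[B]={a}
iter 2:
  B via B→S A A: +{c,d}
  FIRST[S]={a,c,d}  FIRST[A]={a,d}  FIRST[B]={a,c,d}
iter 3: (stable)
  FIRST[S]={a,c,d}  FIRST[A]={a,d}  FIRST[B]={a,c,d}

FOLLOW sets:
seed FOLLOW(S) with $
pass 1:
  B→S A A: FOLLOW(S) ⊇ FIRST(A) = {a,d}; new: +{a,d}
  B→S A A: FOLLOW(A) ⊇ FIRST(A) = {a,d}; new: +{a,d}
  S→A S d: FOLLOW(A) ⊇ FIRST(S) = {a,c,d}; new: +{c}
  S→c B b: FOLLOW(B) ⊇ FIRST(b) = {b}; new: +{b}
  S: {$,a,d}  A: {a,c,d}  B: {b}
pass 2:
  B→S A A: FOLLOW(A) ⊇ FOLLOW(B) ⊇ {b}; new: +{b}
  S: {$,a,d}  A: {a,b,c,d}  B: {b}
pass 3: (stable)
  S: {$,a,d}  A: {a,b,c,d}  B: {b}

FOLLOW(A) = ["a", "b", "c", "d"]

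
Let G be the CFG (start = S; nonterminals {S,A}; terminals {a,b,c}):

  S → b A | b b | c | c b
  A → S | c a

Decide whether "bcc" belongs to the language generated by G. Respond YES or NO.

Convert to CNF:
  S -> T0 A | T0 T0 | T1 T0 | c
  A -> T0 A | T0 T0 | T1 T0 | T1 T2 | c
  T0 -> b
  T1 -> c
  T2 -> a

CYK table (by increasing span):
  cell(0,0) b: {T0}  orig:{}
  cell(1,1) c: {A,S,T1}  orig:{A,S}
  cell(2,2) c: {A,S,T1}  orig:{A,S}
  cell(0,1) bc: {A,S}
  cell(1,2) cc: ∅
  cell(0,2) bcc: ∅

S ∉ T[0,2] ⇒ NO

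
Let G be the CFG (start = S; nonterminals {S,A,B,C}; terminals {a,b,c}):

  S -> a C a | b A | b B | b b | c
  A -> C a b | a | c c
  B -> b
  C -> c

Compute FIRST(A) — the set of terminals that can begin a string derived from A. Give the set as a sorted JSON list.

FIRST sets, iterate to fixpoint:
[1]
  A via A→a: +{a}
  A via A→c c: +{c}
  B via B→b: +{b}
  C via C→c: +{c}
  S via S→a C a: +{a}
  S via S→b A: +{b}
  S via S→c: +{c}
  S: {a,b,c}  A: {a,c}  B: {b}  C: {c}
[2] — fixpoint
  S: {a,b,c}  A: {a,c}  B: {b}  C: {c}

FIRST(A) = ["a", "c"]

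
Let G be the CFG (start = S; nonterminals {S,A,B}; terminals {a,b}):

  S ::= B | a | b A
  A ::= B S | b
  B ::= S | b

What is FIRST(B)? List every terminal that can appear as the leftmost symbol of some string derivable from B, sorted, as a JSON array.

FIRST iteration:
pass 1:
  A via A→b: +{b}
  B via B→b: +{b}
  S via S→B: +{b}
  S via S→a: +{a}
  FIRST(S)={a,b}  FIRST(A)={b}  FIRST(B)={b}
pass 2:
  B via B→S: +{a}
  FIRST(S)={a,b}  FIRST(A)={b}  FIRST(B)={a,b}
pass 3:
  A via A→B S: +{a}
  FIRST(S)={a,b}  FIRST(A)={a,b}  FIRST(B)={a,b}
pass 4: — fixpoint
  FIRST(S)={a,b}  FIRST(A)={a,b}  FIRST(B)={a,b}

FIRST(B) = ["a", "b"]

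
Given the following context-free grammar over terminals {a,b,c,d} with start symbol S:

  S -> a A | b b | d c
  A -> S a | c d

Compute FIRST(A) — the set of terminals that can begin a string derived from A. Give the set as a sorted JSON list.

FIRST sets, iterate to fixpoint:
round 1:
  A via A→c d: +{c}
  S via S→a A: +{a}
  S via S→b b: +{b}
  S via S→d c: +{d}
  S: {a,b,d}  A: {c}
round 2:
  A via A→S a: +{a,b,d}
  S: {a,b,d}  A: {a,b,c,d}
round 3: done
  S: {a,b,d}  A: {a,b,c,d}

FIRST(A) = ["a", "b", "c", "d"]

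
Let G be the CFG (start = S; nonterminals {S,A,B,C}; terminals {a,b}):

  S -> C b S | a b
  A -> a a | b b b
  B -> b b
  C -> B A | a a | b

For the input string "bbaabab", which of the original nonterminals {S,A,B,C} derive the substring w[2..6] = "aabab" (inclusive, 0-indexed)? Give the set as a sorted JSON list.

CNF form of G:
  S -> C X3 | T0 T1
  A -> T0 T0 | T1 X2
  B -> T1 T1
  C -> B A | T0 T0 | b
  T0 -> a
  T1 -> b
  X2 -> T1 T1
  X3 -> T1 S

Fill CYK table bottom-up (cells [i..j] with 2 ≤ i ≤ j ≤ 6 only):
  cell(2,2) a: {T0}  orig:{}
  cell(3,3) a: {T0}  orig:{}
  cell(4,4) b: {C,T1}  orig:{C}
  cell(5,5) a: {T0}  orig:{}
  cell(6,6) b: {C,T1}  orig:{C}
  cell(2,3) aa: {A,C}
  cell(3,4) ab: {S}
  cell(4,5) ba: ∅
  cell(5,6) ab: {S}
  cell(2,4) aab: ∅
  cell(3,5) aba: ∅
  cell(4,6) bab: {X3}  orig:{}
  cell(2,5) aaba: ∅
  cell(3,6) abab: ∅
  cell(2,6) aabab: {S}

Original NTs in T[2,6] deriving "aabab": ["S"]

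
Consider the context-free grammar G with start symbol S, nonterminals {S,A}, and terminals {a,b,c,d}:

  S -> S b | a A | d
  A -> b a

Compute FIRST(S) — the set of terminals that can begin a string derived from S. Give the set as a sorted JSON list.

FIRST iteration:
iter 1:
  A via A→b a: +{b}
  S via S→a A: +{a}
  S via S→d: +{d}
  S: {a,d}  A: {b}
iter 2: (stable)
  S: {a,d}  A: {b}

FIRST(S) = ["a", "d"]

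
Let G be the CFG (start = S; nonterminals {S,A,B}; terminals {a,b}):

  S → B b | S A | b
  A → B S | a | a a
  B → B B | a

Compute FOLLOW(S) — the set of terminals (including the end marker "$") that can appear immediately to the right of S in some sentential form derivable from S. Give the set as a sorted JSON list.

FIRST iteration:
iter 1:
  A via A→a: +{a}
  B via B→a: +{a}
  S via S→B b: +{a}
  S via S→b: +{b}
  S: {a,b}  A: {a}  B: {a}
iter 2: (no change)
  S: {a,b}  A: {a}  B: {a}

FOLLOW sets:
seed FOLLOW(S) with $
round 1:
  A→B S: FOLLOW(B) ⊇ FIRST(S) = {a,b}; new: +{a,b}
  S→S A: FOLLOW(S) ⊇ FIRST(A) = {a}; new: +{a}
  S→S A: FOLLOW(A) ⊇ FOLLOW(S) ⊇ {$,a}; new: +{$,a}
  FOLLOW[S]={$,a}  FOLLOW[A]={$,a}  FOLLOW[B]={a,b}
round 2: (stable)
  FOLLOW[S]={$,a}  FOLLOW[A]={$,a}  FOLLOW[B]={a,b}

FOLLOW(S) = ["$", "a"]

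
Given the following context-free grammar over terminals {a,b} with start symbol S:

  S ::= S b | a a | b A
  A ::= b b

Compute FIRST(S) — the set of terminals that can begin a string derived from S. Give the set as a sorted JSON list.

FIRST sets, iterate to fixpoint:
pass 1:
  A via A→b b: +{b}
  S via S→a a: +{a}
  S via S→b A: +{b}
  S: {a,b}  A: {b}
pass 2: (no change)
  S: {a,b}  A: {b}

FIRST(S) = ["a", "b"]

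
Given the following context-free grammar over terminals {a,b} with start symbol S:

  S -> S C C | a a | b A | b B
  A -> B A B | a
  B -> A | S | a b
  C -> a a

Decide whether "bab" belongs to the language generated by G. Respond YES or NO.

CNF form of G:
  S -> S X5 | T0 T0 | T1 A | T1 B
  A -> B X2 | a
  B -> B X3 | S X4 | T0 T0 | T0 T1 | T1 A | T1 B | a
  C -> T0 T0
  T0 -> a
  T1 -> b
  X2 -> A B
  X3 -> A B
  X4 -> C C
  X5 -> C C

Fill CYK table bottom-up:
  [0..0]={T1}  "b"  orig:{}
  [1..1]={A,B,T0}  "a"  orig:{A,B}
  [2..2]={T1}  "b"  orig:{}
  [0..1]={B,S}  "ba"
  [1..2]={B}  "ab"
  [0..2]={B,S}  "bab"

S ∈ T[0,2] ⇒ YES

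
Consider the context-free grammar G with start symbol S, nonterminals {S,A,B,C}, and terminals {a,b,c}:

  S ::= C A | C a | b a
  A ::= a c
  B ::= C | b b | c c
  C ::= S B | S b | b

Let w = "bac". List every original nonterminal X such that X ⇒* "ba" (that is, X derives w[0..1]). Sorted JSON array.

Convert to CNF:
  S -> C A | C T0 | T2 T0
  A -> T0 T1
  B -> S B | S T2 | T1 T1 | T2 T2 | b
  C -> S B | S T2 | b
  T0 -> a
  T1 -> c
  T2 -> b

Fill CYK table bottom-up, restricted to cells inside w[0..1]:
  [0..0]={B,C,T2}  "b"  orig:{B,C}
  [1..1]={T0}  "a"  orig:{}
  [0..1]={S}  "ba"

Original NTs in T[0,1] deriving "ba": ["S"]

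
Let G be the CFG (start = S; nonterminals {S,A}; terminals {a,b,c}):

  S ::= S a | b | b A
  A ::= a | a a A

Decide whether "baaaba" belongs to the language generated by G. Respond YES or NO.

CNF form of G:
  S -> S T0 | T1 A | b
  A -> T0 X2 | a
  T0 -> a
  T1 -> b
  X2 -> T0 A

CYK table (by increasing span):
  T[0,0] 'b' = {S,T1}  orig:{S}
  T[1,1] 'a' = {A,T0}  orig:{A}
  T[2,2] 'a' = {A,T0}  orig:{A}
  T[3,3] 'a' = {A,T0}  orig:{A}
  T[4,4] 'b' = {S,T1}  orig:{S}
  T[5,5] 'a' = {A,T0}  orig:{A}
  T[0,1] 'ba' = {S}
  T[1,2] 'aa' = {X2}  orig:{}
  T[2,3] 'aa' = {X2}  orig:{}
  T[3,4] 'ab' = ∅
  T[4,5] 'ba' = {S}
  T[0,2] 'baa' = {S}
  T[1,3] 'aaa' = {A}
  T[2,4] 'aab' = ∅
  T[3,5] 'aba' = ∅
  T[0,3] 'baaa' = {S}
  T[1,4] 'aaab' = ∅
  T[2,5] 'aaba' = ∅
  T[0,4] 'baaab' = ∅
  T[1,5] 'aaaba' = ∅
  T[0,5] 'baaaba' = ∅

S ∉ T[0,5] ⇒ NO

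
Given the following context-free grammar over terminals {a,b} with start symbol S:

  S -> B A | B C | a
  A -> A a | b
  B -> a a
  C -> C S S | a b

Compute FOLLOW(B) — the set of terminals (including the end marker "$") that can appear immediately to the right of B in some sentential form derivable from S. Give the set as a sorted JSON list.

Compute FIRST by fixpoint:
[1]
  A via A→b: +{b}
  B via B→a a: +{a}
  C via C→a b: +{a}
  S via S→B A: +{a}
  FIRST(S)={a}  FIRST(A)={b}  FIRST(B)={a}  FIRST(C)={a}
[2] — fixpoint
  FIRST(S)={a}  FIRST(A)={b}  FIRST(B)={a}  FIRST(C)={a}

FOLLOW iteration:
seed FOLLOW(S) with $
pass 1:
  A→A a: FOLLOW(A) ⊇ FIRST(a) = {a}; new: +{a}
  C→C S S: FOLLOW(C) ⊇ FIRST(S) = {a}; new: +{a}
  C→C S S: FOLLOW(S) ⊇ FIRST(S) = {a}; new: +{a}
  S→B A: FOLLOW(B) ⊇ FIRST(A) = {b}; new: +{b}
  S→B A: FOLLOW(A) ⊇ FOLLOW(S) ⊇ {$,a}; new: +{$}
  S→B C: FOLLOW(B) ⊇ FIRST(C) = {a}; new: +{a}
  S→B C: FOLLOW(C) ⊇ FOLLOW(S) ⊇ {$,a}; new: +{$}
  S: {$,a}  A: {$,a}  B: {a,b}  C: {$,a}
pass 2: (no change)
  S: {$,a}  A: {$,a}  B: {a,b}  C: {$,a}

FOLLOW(B) = ["a", "b"]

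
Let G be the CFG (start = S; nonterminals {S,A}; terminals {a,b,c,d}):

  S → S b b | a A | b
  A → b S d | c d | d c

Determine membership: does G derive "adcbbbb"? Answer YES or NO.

CNF form of G:
  S -> S X5 | T3 A | b
  A -> T0 X4 | T1 T2 | T2 T1
  T0 -> b
  T1 -> d
  T2 -> c
  T3 -> a
  X4 -> S T1
  X5 -> T0 T0

Fill CYK table bottom-up:
  cell(0,0) a: {T3}  orig:{}
  cell(1,1) d: {T1}  orig:{}
  cell(2,2) c: {T2}  orig:{}
  cell(3,3) b: {S,T0}  orig:{S}
  cell(4,4) b: {S,T0}  orig:{S}
  cell(5,5) b: {S,T0}  orig:{S}
  cell(6,6) b: {S,T0}  orig:{S}
  cell(0,1) ad: ∅
  cell(1,2) dc: {A}
  cell(2,3) cb: ∅
  cell(3,4) bb: {X5}  orig:{}
  cell(4,5) bb: {X5}  orig:{}
  cell(5,6) bb: {X5}  orig:{}
  cell(0,2) adc: {S}
  cell(1,3) dcb: ∅
  cell(2,4) cbb: ∅
  cell(3,5) bbb: {S}
  cell(4,6) bbb: {S}
  cell(0,3) adcb: ∅
  cell(1,4) dcbb: ∅
  cell(2,5) cbbb: ∅
  cell(3,6) bbbb: ∅
  cell(0,4) adcbb: {S}
  cell(1,5) dcbbb: ∅
  cell(2,6) cbbbb: ∅
  cell(0,5) adcbbb: ∅
  cell(1,6) dcbbbb: ∅
  cell(0,6) adcbbbb: {S}

S ∈ T[0,6] ⇒ YES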